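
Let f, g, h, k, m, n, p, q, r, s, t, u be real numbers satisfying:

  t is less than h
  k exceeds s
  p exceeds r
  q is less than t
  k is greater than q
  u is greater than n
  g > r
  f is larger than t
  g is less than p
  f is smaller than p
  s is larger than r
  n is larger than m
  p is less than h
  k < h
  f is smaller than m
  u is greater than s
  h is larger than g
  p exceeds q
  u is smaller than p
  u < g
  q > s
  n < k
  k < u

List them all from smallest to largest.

r < s < q < t < f < m < n < k < u < g < p < h

Each adjacent pair is fixed by a given relation: r < s; s < q; q < t; t < f; f < m; m < n; n < k; k < u; u < g; g < p; p < h. Chaining them end to end gives the full order.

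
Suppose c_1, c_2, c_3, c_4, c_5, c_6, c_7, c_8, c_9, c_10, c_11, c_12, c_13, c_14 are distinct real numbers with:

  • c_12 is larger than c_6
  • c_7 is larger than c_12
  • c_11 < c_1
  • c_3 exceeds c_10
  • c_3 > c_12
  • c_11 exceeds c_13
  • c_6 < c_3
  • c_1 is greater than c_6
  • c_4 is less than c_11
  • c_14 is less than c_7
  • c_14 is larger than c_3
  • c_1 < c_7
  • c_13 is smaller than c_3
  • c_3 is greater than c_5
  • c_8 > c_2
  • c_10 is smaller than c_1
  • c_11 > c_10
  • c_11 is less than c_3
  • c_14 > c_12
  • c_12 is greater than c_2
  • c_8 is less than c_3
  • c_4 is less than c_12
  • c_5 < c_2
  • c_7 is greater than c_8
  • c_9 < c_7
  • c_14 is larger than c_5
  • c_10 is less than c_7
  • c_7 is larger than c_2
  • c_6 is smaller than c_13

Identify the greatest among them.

c_7

c_10 is not greatest since c_10 < c_1; c_5 is not greatest since c_5 < c_14; c_2 is not greatest since c_2 < c_8; c_9 is not greatest since c_9 < c_7; c_6 is not greatest since c_6 < c_13; c_4 is not greatest since c_4 < c_12; c_13 is not greatest since c_13 < c_3; c_12 is not greatest since c_12 < c_3; c_8 is not greatest since c_8 < c_3; c_11 is not greatest since c_11 < c_1; c_3 is not greatest since c_3 < c_14; c_1 is not greatest since c_1 < c_7; c_14 is not greatest since c_14 < c_7.
Only c_7 has nothing above it, so c_7 is the greatest.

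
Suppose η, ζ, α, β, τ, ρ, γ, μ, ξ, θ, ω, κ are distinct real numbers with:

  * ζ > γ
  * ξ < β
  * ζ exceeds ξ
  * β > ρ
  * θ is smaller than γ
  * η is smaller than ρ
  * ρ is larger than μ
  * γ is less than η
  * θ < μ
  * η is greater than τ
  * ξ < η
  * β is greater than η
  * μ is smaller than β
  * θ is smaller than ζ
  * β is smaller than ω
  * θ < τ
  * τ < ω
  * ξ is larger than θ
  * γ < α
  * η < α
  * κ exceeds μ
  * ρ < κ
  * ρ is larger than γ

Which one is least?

γ is not least since θ < γ; ξ is not least since θ < ξ; μ is not least since θ < μ; τ is not least since θ < τ; η is not least since ξ < η; ρ is not least since γ < ρ; κ is not least since μ < κ; β is not least since ξ < β; α is not least since γ < α; ζ is not least since θ < ζ; ω is not least since τ < ω.
Only θ has nothing below it, so θ is the least.

θ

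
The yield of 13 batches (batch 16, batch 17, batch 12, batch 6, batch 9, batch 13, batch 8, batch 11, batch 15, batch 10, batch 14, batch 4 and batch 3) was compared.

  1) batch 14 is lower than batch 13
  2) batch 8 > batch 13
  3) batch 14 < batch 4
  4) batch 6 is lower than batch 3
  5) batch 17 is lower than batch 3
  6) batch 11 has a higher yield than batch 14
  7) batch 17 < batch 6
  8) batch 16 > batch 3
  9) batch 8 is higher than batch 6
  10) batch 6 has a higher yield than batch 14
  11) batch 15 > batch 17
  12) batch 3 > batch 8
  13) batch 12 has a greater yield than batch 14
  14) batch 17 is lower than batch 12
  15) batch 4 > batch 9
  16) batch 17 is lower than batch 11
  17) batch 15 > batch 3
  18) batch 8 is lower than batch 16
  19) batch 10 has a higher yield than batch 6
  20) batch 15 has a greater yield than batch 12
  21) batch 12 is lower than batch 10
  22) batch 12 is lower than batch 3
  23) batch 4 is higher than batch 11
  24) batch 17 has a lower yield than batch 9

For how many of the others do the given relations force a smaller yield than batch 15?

7

The elements the relations force below batch 15 are batch 17, batch 14, batch 12, batch 6, batch 13, batch 8, batch 3 — no chain reaches any other.
That is 7.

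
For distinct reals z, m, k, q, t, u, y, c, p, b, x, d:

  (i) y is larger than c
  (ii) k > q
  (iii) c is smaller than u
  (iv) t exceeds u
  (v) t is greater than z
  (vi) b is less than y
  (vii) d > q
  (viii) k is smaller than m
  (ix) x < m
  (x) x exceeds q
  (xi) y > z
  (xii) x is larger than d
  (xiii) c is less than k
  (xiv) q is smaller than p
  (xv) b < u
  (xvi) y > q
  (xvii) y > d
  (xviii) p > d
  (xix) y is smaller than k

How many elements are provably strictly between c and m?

2

The relations place c below m. An element lies strictly between them when it is forced above c and also forced below m.
Above c: {u, t, y, k}. Below m: {q, d, z, b, x, y, k}.
Intersection: {y, k} — 2.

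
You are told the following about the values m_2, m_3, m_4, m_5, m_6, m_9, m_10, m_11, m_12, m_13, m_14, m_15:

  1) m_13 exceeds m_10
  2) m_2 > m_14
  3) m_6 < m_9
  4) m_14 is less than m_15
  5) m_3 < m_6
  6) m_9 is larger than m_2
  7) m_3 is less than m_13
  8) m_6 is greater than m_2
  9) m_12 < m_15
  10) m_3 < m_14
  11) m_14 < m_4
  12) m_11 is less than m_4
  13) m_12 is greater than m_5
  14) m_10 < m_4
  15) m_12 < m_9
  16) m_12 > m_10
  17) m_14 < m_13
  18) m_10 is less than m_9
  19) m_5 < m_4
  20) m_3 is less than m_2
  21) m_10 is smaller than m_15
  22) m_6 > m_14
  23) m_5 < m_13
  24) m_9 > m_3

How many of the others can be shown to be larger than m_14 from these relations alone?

Directly above m_14: m_2, m_6, m_4, m_15, m_13.
One step further: m_9 (6 so far).
Nothing else is reachable above m_14; 6 in all.

6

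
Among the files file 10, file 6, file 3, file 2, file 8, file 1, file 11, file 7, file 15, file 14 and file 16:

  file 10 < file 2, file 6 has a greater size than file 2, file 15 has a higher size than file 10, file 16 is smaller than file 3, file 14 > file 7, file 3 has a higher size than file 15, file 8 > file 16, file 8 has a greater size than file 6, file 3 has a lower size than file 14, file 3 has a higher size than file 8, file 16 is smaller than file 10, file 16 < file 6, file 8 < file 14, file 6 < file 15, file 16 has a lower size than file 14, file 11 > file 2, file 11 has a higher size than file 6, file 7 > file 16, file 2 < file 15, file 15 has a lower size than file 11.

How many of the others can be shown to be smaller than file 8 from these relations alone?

Directly below file 8: file 16, file 6.
One step further: file 2 (3 so far).
One step further: file 10 (4 so far).
No other element is forced below file 8 by the given relations, so the count is 4.

4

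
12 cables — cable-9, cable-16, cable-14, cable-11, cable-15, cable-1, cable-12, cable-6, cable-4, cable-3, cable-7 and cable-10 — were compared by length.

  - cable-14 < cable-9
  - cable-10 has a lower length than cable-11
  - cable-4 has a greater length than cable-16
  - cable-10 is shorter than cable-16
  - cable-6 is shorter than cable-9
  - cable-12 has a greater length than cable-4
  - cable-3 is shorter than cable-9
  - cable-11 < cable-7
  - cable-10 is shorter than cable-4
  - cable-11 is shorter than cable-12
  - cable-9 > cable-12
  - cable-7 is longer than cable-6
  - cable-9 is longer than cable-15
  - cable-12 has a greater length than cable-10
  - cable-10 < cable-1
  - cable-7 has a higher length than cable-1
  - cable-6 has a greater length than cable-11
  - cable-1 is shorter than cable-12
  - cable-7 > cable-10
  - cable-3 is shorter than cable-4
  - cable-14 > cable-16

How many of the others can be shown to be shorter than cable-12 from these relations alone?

The elements the relations force below cable-12 are cable-10, cable-16, cable-3, cable-1, cable-4, cable-11 — no chain reaches any other.
That is 6.

6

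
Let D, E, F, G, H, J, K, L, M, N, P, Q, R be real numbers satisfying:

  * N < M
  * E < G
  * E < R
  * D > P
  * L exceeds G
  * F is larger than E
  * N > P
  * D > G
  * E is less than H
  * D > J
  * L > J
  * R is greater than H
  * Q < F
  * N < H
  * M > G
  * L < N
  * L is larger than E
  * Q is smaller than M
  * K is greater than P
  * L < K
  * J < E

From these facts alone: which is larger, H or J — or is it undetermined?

H

The relevant relations are J < E; E < G; G < L; L < N; N < H.
Chaining these gives J < E < G < L < N < H.
So H is larger.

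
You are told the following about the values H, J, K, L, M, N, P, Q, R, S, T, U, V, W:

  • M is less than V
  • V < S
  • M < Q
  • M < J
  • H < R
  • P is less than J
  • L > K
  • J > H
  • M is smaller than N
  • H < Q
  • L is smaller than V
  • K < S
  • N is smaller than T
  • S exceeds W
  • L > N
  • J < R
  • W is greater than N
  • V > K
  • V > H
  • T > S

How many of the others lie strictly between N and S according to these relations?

The relations place N below S. An element lies strictly between them when it is forced above N and also forced below S.
Above N: {L, V, W, T}. Below S: {M, H, K, L, V, W}.
Intersection: {L, V, W} — 3.

3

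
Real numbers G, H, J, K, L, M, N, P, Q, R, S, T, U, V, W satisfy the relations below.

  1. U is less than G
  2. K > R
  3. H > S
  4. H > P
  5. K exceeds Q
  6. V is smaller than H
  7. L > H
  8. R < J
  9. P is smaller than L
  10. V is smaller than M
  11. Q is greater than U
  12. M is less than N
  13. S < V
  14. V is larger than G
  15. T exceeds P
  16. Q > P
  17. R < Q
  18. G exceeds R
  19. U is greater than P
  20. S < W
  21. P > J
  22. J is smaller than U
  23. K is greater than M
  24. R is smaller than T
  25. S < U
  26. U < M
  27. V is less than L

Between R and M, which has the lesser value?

The relevant relations are R < J; J < P; P < U; U < G; G < V; V < M.
Together: R < J < P < U < G < V < M.
So R < M; R is the smaller of the two.

R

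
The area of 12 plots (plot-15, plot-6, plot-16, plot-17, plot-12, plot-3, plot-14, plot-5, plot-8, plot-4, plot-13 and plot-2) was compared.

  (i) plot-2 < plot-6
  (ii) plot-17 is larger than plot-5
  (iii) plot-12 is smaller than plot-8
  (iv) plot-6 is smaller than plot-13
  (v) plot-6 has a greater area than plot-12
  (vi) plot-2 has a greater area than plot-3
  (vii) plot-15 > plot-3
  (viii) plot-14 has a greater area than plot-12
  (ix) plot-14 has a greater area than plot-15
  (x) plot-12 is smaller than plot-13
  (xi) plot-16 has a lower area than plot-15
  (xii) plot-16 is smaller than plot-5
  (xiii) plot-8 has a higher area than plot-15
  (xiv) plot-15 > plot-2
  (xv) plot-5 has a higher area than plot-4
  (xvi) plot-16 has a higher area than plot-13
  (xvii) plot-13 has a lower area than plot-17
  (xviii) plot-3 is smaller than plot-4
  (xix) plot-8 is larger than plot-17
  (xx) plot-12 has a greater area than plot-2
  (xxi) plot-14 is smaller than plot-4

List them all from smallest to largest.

Nothing is placed below plot-3, so it is least; from there plot-3 < plot-2; plot-2 < plot-12; plot-12 < plot-6; plot-6 < plot-13; plot-13 < plot-16; plot-16 < plot-15; plot-15 < plot-14; plot-14 < plot-4; plot-4 < plot-5; plot-5 < plot-17; plot-17 < plot-8, each given directly.

plot-3 < plot-2 < plot-12 < plot-6 < plot-13 < plot-16 < plot-15 < plot-14 < plot-4 < plot-5 < plot-17 < plot-8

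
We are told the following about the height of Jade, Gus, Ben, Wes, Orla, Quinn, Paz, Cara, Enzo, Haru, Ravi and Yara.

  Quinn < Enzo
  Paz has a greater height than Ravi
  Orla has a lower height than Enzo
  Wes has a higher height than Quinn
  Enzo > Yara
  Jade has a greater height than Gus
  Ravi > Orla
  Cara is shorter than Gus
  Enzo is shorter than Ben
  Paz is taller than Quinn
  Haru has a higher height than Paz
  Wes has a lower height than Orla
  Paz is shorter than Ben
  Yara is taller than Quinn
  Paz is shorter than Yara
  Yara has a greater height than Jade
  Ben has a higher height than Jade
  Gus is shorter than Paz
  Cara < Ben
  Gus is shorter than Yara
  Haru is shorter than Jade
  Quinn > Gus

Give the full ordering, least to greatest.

Nothing is placed below Cara, so it is least; from there Cara < Gus; Gus < Quinn; Quinn < Wes; Wes < Orla; Orla < Ravi; Ravi < Paz; Paz < Haru; Haru < Jade; Jade < Yara; Yara < Enzo; Enzo < Ben, each given directly.

Cara < Gus < Quinn < Wes < Orla < Ravi < Paz < Haru < Jade < Yara < Enzo < Ben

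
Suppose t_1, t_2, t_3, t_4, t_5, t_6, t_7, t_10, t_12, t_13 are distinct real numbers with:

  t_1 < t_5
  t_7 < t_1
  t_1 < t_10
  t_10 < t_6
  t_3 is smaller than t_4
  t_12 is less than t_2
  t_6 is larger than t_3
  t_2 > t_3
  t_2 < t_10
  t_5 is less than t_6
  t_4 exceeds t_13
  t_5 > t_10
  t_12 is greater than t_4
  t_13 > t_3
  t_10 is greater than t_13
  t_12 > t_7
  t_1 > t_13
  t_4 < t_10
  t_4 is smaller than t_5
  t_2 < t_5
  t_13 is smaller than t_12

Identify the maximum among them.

Chaining downward from t_6: directly below it, t_3, t_10, t_5; then t_13, t_4, t_1, t_2; then t_7, t_12.
That covers every other element, and nothing is given above t_6, so t_6 is the maximum.

t_6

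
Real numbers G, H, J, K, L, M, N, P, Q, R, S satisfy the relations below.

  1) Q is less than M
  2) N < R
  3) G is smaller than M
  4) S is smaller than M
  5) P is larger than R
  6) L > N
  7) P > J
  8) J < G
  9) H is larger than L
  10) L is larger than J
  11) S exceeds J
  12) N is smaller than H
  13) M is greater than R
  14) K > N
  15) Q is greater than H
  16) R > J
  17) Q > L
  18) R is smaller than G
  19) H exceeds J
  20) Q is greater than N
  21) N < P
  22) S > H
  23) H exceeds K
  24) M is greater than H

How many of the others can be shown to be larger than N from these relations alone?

From N the given relations immediately reach R, P, K, L, H, Q.
From those, G, S, M — 9 in total.
No other element is forced above N by the given relations, so the count is 9.

9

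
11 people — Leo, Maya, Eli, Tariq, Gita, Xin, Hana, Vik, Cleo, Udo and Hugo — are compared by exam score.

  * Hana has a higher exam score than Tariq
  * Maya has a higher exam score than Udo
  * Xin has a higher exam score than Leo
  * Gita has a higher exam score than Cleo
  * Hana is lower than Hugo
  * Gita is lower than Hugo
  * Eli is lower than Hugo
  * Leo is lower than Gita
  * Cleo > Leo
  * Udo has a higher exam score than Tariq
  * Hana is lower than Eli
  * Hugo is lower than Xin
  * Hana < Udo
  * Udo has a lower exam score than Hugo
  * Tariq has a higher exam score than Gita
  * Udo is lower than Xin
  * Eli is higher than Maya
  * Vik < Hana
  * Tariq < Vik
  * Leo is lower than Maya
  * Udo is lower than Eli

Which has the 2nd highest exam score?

Chaining the given pairs: Leo < Cleo < Gita < Tariq < Vik < Hana < Udo < Maya < Eli < Hugo < Xin.
The 2nd largest is Hugo.

Hugo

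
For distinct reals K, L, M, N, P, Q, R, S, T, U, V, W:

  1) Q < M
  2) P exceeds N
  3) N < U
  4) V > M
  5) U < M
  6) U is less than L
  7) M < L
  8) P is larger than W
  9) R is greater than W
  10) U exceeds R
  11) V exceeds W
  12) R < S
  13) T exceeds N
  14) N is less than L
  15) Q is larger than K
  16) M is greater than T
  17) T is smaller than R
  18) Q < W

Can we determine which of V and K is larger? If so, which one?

The relevant relations are K < Q; Q < W; W < R; R < U; U < M; M < V.
Together: K < Q < W < R < U < M < V.
So V is larger.

V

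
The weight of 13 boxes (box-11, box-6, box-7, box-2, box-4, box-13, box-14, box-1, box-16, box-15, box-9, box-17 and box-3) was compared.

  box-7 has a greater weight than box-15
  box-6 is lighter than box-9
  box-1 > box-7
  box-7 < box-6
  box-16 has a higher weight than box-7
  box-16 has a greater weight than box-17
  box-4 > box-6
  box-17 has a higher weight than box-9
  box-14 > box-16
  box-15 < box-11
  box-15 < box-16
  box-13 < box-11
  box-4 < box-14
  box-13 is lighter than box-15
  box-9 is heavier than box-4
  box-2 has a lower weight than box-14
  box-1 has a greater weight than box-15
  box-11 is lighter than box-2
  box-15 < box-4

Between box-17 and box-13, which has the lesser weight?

Following the relations from box-13: box-13 < box-15 < box-7 < box-6 < box-9 < box-17.
So box-13 < box-17; box-13 is the lighter of the two.

box-13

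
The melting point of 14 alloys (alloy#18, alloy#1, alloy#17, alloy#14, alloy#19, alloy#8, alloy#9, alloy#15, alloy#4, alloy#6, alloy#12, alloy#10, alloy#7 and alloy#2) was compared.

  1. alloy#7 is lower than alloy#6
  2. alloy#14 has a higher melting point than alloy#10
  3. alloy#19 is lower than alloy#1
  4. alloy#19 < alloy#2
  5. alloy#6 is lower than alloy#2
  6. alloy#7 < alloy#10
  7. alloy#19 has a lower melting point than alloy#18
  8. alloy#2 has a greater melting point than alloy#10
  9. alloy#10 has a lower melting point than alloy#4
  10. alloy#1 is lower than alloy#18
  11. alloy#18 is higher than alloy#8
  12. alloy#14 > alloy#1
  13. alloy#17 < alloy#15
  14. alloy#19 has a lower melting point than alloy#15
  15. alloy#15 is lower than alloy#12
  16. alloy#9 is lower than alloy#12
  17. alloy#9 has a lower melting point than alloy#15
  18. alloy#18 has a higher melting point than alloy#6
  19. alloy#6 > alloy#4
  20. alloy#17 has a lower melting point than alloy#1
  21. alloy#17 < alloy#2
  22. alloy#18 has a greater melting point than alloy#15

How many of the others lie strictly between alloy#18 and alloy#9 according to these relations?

1

Chaining upward from alloy#9 reaches: alloy#15, alloy#12.
Chaining downward from alloy#18 reaches: alloy#17, alloy#19, alloy#1, alloy#7, alloy#8, alloy#10, alloy#4, alloy#6, alloy#15.
Strictly between alloy#9 and alloy#18 are those in both lists: alloy#15 — 1 element.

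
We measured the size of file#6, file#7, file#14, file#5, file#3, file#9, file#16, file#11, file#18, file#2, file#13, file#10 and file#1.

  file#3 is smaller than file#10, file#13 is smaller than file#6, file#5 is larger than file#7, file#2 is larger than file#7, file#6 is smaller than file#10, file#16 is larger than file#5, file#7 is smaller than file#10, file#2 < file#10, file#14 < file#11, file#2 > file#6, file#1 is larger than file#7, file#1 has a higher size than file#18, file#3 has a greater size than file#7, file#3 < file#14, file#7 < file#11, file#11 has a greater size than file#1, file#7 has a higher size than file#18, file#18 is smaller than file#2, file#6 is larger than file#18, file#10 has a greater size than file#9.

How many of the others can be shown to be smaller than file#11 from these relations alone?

Directly below file#11: file#7, file#1, file#14.
One step further: file#18, file#3 (5 so far).
No other element is forced below file#11 by the given relations, so the count is 5.

5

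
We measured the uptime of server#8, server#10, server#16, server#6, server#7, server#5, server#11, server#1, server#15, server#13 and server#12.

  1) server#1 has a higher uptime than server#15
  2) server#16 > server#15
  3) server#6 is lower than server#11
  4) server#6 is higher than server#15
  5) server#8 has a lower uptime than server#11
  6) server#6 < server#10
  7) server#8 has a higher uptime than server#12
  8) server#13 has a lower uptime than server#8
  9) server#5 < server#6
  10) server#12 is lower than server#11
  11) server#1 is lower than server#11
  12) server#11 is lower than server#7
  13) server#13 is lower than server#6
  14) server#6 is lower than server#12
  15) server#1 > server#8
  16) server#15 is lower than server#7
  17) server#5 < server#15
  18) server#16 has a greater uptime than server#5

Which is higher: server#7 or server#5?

server#7

server#5 < server#15 < server#6 < server#12 < server#8 < server#1 < server#11 < server#7, by transitivity through server#15, server#6, server#12, server#8, server#1, server#11.
So server#5 < server#7; server#7 is the higher of the two.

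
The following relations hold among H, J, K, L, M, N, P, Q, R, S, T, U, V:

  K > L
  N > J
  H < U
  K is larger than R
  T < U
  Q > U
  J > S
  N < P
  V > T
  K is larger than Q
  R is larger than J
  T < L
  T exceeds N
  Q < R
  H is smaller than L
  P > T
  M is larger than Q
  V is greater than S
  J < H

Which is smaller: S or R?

S

Link the given pairs in sequence: S < J; J < N; N < T; T < U; U < Q; Q < R.
Together: S < J < N < T < U < Q < R.
So S < R; S is the smaller of the two.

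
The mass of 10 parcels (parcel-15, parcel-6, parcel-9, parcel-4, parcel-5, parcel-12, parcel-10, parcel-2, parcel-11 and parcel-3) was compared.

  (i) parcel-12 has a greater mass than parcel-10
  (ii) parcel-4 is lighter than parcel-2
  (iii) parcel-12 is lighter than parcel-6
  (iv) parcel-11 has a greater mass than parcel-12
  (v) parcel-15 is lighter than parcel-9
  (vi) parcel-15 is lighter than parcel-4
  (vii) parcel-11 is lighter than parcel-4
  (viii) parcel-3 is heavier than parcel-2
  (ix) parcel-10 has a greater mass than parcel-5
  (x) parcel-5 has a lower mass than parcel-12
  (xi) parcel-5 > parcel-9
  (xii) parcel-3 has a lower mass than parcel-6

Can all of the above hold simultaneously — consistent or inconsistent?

consistent

The single ordering parcel-15 < parcel-9 < parcel-5 < parcel-10 < parcel-12 < parcel-11 < parcel-4 < parcel-2 < parcel-3 < parcel-6 satisfies every listed relation, so no contradiction arises.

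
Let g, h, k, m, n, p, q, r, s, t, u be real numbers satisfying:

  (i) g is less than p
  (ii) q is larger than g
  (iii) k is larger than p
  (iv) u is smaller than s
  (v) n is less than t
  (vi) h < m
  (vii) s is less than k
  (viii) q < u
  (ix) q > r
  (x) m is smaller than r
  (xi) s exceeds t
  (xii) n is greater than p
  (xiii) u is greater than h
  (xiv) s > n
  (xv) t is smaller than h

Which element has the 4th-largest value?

Chaining the given pairs: g < p < n < t < h < m < r < q < u < s < k.
Counting 4 from the largest end gives q.

q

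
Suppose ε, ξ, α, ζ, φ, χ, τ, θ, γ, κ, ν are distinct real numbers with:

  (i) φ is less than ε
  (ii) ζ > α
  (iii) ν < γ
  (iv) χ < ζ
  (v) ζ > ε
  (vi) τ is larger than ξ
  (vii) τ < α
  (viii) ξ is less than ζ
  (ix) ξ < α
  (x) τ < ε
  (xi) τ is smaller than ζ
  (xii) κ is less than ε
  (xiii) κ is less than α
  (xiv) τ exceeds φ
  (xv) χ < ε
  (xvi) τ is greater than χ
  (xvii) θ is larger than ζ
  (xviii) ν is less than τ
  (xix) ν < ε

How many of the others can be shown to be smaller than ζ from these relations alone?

8

From ζ the given relations immediately reach χ, ξ, τ, α, ε.
From those, ν, κ, φ — 8 in total.
No other element is forced below ζ by the given relations, so the count is 8.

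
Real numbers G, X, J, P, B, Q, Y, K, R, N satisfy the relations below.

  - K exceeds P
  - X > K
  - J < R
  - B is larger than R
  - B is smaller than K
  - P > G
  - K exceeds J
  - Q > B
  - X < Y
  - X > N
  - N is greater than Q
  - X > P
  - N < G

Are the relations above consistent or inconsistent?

consistent

The single ordering J < R < B < Q < N < G < P < K < X < Y satisfies every listed relation, so no contradiction arises.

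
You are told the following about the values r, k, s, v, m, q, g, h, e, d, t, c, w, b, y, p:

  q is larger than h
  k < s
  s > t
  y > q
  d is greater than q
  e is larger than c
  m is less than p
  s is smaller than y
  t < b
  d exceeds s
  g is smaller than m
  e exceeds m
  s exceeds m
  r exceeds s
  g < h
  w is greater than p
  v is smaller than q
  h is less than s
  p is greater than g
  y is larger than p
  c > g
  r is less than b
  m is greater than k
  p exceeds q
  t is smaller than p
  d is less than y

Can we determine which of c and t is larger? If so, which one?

undetermined

Following every chain through t: above t we get s, d, p, y, w, r, b.
c is not reached, and no chain runs the other way from c to t.
So the given relations leave the order of t and c undetermined.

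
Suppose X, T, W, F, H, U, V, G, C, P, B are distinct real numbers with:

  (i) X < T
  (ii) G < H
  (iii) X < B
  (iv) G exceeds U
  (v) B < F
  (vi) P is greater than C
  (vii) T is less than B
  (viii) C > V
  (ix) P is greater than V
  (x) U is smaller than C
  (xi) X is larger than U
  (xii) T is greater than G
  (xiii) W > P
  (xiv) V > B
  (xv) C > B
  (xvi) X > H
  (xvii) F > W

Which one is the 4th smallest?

The consecutive relations fix a unique order: U < G < H < X < T < B < V < C < P < W < F.
Counting 4 from the smallest end gives X.

X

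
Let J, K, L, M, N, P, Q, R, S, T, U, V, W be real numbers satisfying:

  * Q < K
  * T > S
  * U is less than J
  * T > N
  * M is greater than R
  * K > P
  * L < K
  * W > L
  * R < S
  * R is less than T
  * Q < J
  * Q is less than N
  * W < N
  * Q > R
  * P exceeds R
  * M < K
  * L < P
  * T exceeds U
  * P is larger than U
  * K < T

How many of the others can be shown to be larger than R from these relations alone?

From R the given relations immediately reach M, P, Q, S, T.
From those, N, J, K — 8 in total.
No other element is forced above R by the given relations, so the count is 8.

8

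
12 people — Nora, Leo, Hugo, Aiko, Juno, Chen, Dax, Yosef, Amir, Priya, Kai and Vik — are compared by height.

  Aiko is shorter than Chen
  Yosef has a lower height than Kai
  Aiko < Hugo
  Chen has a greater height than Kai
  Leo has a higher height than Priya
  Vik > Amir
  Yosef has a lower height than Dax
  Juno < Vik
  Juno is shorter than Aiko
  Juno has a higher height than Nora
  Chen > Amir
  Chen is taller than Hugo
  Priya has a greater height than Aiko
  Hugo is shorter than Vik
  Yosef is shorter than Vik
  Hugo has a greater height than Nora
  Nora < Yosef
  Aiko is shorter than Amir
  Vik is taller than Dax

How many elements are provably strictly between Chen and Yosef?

1

Chaining upward from Yosef reaches: Kai, Dax, Vik.
Chaining downward from Chen reaches: Nora, Juno, Aiko, Amir, Kai, Hugo.
Strictly between Yosef and Chen are those in both lists: Kai — 1 element.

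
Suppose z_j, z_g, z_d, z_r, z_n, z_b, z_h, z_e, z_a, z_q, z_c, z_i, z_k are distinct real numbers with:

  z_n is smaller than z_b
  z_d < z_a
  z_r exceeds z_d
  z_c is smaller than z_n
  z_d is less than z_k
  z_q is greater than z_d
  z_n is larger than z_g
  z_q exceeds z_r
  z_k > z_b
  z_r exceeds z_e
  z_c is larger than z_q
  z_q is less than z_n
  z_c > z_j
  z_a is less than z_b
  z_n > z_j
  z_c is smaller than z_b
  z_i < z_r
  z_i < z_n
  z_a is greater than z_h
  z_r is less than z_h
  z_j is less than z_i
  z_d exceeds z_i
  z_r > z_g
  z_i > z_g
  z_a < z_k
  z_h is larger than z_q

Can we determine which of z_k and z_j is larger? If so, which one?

Link the given pairs in sequence: z_j < z_i; z_i < z_d; z_d < z_r; z_r < z_q; z_q < z_h; z_h < z_a; z_a < z_b; z_b < z_k.
Chaining these gives z_j < z_i < z_d < z_r < z_q < z_h < z_a < z_b < z_k.
So z_k is larger.

z_k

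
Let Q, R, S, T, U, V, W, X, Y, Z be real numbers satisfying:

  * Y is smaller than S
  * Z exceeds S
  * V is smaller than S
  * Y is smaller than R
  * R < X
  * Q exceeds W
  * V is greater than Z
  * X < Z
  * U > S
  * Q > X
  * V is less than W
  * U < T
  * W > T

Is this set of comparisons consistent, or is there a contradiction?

inconsistent

We have S < Z stated directly, yet also Z < V < S by chaining the others — so Z < S. Contradiction.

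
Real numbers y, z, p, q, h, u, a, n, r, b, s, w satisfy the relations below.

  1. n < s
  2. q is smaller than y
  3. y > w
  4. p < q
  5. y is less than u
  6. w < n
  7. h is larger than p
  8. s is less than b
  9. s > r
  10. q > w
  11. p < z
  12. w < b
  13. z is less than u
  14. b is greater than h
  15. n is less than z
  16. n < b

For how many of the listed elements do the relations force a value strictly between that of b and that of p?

1

The relations place p below b. An element lies strictly between them when it is forced above p and also forced below b.
Above p: {h, z, q, y, u}. Below b: {w, r, n, s, h}.
Intersection: {h} — 1.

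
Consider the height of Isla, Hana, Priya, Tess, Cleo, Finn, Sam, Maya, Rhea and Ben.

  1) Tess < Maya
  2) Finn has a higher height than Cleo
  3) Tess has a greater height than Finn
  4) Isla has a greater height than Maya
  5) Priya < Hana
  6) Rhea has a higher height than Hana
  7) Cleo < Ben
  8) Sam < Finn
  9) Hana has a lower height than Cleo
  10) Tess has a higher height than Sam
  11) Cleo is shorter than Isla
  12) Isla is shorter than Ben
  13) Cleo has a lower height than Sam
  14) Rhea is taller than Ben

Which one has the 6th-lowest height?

Tess

The consecutive relations fix a unique order: Priya < Hana < Cleo < Sam < Finn < Tess < Maya < Isla < Ben < Rhea.
The 6th smallest is Tess.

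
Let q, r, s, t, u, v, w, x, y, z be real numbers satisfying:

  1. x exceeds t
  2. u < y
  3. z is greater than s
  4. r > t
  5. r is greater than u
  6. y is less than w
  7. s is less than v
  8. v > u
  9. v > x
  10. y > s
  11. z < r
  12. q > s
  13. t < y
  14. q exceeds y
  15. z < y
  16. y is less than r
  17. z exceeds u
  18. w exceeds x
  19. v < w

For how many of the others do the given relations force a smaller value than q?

Directly below q: s, y.
One step further: u, t, z (5 so far).
Nothing else is reachable below q; 5 in all.

5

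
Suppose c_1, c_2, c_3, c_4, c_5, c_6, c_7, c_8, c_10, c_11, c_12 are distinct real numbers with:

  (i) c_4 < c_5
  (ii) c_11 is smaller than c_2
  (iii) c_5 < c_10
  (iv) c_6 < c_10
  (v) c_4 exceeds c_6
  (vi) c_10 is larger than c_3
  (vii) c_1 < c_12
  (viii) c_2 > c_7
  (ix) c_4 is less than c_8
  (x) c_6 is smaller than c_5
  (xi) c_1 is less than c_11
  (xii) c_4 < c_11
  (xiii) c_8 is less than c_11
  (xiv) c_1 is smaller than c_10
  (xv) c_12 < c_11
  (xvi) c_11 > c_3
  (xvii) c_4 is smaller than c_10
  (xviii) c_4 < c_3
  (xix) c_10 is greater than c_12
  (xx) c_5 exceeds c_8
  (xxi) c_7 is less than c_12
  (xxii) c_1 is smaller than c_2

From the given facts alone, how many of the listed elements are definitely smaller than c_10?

Directly below c_10: c_6, c_1, c_4, c_12, c_3, c_5.
One step further: c_7, c_8 (8 so far).
Nothing else is reachable below c_10; 8 in all.

8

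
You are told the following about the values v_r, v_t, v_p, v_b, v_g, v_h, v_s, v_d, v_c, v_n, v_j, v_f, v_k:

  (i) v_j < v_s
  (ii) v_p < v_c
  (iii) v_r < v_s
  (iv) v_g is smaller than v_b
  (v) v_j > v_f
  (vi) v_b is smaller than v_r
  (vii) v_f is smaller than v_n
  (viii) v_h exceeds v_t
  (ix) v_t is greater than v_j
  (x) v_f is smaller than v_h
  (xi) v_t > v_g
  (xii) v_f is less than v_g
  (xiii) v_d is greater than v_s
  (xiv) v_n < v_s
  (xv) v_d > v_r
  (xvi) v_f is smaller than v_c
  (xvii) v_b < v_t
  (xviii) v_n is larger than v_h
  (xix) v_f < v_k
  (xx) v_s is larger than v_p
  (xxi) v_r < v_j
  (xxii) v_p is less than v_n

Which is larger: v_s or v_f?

v_s

v_f < v_g < v_b < v_r < v_j < v_t < v_h < v_n < v_s, by transitivity through v_g, v_b, v_r, v_j, v_t, v_h, v_n.
So v_f < v_s; v_s is the larger of the two.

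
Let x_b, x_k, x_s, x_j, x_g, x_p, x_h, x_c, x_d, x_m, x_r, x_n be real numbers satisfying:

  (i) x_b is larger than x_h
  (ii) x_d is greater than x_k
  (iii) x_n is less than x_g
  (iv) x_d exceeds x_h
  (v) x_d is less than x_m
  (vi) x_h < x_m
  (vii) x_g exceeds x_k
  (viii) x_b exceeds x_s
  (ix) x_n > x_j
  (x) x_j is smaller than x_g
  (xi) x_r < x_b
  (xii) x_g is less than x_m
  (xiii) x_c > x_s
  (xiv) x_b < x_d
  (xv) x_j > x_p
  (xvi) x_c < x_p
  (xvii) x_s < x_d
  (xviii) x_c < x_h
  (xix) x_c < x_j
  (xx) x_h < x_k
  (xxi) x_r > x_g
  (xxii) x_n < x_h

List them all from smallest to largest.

Nothing is placed below x_s, so it is least; from there x_s < x_c; x_c < x_p; x_p < x_j; x_j < x_n; x_n < x_h; x_h < x_k; x_k < x_g; x_g < x_r; x_r < x_b; x_b < x_d; x_d < x_m, each given directly.

x_s < x_c < x_p < x_j < x_n < x_h < x_k < x_g < x_r < x_b < x_d < x_m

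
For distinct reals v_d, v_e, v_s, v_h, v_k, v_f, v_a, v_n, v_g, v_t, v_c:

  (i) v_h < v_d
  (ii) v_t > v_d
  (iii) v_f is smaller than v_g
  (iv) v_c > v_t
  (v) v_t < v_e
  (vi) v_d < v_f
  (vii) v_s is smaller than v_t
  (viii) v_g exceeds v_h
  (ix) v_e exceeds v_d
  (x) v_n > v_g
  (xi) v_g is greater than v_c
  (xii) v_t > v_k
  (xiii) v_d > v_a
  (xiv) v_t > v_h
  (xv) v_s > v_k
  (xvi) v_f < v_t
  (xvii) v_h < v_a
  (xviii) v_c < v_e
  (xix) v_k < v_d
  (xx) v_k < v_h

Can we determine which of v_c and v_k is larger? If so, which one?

v_c

Chaining the given relations: v_k < v_h < v_a < v_d < v_f < v_t < v_c.
So v_c is larger.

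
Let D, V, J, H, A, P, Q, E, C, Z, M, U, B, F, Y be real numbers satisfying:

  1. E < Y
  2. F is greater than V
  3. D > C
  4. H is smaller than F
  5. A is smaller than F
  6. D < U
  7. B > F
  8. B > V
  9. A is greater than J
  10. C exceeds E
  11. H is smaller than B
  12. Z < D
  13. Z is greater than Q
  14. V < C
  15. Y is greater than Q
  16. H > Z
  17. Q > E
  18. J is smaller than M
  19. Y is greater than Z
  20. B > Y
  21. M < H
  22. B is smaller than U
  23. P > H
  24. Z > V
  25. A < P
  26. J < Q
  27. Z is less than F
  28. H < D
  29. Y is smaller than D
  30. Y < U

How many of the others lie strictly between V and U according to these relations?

The relations place V below U. An element lies strictly between them when it is forced above V and also forced below U.
Above V: {Z, Y, C, H, D, F, B, P}. Below U: {E, J, Q, M, Z, Y, A, C, H, D, F, B}.
Intersection: {Z, Y, C, H, D, F, B} — 7.

7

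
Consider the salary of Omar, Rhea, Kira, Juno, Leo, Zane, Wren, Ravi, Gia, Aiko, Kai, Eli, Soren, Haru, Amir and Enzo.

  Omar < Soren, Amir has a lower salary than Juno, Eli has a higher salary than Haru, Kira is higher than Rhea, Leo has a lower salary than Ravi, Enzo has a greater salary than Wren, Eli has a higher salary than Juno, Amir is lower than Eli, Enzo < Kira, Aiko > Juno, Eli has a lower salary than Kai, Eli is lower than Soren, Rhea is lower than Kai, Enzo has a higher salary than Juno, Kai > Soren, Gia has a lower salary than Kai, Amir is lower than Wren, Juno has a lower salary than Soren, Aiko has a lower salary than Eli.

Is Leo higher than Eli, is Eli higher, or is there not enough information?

Following every chain through Leo: above Leo we get Ravi.
Eli is not reached, and no chain runs the other way from Eli to Leo.
So the given relations leave the order of Leo and Eli undetermined.

undetermined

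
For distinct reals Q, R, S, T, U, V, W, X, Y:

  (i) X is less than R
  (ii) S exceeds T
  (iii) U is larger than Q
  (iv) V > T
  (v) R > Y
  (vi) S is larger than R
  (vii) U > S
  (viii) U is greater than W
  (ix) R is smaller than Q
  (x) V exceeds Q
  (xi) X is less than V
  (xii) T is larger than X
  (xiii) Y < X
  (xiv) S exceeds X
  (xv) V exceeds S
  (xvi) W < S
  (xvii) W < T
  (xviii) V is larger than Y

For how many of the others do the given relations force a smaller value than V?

The elements the relations force below V are W, Y, X, T, R, S, Q — no chain reaches any other.
That is 7.

7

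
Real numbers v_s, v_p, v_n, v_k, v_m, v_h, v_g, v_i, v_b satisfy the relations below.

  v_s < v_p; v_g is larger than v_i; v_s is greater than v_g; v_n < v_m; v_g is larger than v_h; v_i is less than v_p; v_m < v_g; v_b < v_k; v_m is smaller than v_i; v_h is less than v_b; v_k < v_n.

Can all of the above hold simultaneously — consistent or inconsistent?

The single ordering v_h < v_b < v_k < v_n < v_m < v_i < v_g < v_s < v_p satisfies every listed relation, so no contradiction arises.

consistent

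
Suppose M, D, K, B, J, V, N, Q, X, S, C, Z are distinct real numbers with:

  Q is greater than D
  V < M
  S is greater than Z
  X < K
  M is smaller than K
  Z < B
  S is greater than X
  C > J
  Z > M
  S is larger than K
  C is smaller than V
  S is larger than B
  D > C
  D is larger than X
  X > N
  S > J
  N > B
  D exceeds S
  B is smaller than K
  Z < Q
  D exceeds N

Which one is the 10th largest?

Chaining the given pairs: J < C < V < M < Z < B < N < X < K < S < D < Q.
The 10th largest is V.

V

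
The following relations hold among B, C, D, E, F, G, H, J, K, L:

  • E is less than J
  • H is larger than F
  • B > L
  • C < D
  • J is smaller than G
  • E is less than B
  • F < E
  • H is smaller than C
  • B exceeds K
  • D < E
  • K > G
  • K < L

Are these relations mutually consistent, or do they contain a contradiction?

consistent

Every relation is compatible with F < H < C < D < E < J < G < K < L < B; the set is consistent.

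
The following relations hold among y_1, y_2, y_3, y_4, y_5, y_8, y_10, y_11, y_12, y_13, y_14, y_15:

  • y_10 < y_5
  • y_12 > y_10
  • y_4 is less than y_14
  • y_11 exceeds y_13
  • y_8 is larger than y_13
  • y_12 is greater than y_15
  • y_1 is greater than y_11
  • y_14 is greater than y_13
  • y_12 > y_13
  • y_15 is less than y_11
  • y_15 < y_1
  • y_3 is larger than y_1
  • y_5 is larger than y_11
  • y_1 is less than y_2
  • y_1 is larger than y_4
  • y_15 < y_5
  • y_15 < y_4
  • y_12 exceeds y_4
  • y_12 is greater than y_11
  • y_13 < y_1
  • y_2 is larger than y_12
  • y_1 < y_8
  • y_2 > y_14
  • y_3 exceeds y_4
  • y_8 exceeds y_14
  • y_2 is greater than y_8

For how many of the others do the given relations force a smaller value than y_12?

5

Directly below y_12: y_10, y_13, y_15, y_4, y_11.
No other element is forced below y_12 by the given relations, so the count is 5.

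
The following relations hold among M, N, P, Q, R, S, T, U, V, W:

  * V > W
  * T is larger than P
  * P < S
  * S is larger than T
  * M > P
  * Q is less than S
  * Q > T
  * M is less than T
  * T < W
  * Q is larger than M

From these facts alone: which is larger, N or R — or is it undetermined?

Following every chain through N: nothing is chained to N.
R is not reached, and no chain runs the other way from R to N.
So the given relations leave the order of N and R undetermined.

undetermined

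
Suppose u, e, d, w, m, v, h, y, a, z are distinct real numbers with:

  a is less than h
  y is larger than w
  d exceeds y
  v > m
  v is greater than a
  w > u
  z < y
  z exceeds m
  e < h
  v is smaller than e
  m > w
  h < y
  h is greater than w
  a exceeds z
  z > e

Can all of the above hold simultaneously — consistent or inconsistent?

We have e < z stated directly, yet also z < a < v < e by chaining the others — so z < e. Contradiction.

inconsistent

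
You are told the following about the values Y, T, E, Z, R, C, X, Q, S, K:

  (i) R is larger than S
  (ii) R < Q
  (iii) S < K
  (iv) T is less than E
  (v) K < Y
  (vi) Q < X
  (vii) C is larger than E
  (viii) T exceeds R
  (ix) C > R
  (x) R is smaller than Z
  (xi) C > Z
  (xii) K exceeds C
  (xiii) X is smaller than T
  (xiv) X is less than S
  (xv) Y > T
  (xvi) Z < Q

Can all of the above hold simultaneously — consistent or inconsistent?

inconsistent

We have X < S stated directly, yet also S < R < Z < Q < X by chaining the others — so S < X. Contradiction.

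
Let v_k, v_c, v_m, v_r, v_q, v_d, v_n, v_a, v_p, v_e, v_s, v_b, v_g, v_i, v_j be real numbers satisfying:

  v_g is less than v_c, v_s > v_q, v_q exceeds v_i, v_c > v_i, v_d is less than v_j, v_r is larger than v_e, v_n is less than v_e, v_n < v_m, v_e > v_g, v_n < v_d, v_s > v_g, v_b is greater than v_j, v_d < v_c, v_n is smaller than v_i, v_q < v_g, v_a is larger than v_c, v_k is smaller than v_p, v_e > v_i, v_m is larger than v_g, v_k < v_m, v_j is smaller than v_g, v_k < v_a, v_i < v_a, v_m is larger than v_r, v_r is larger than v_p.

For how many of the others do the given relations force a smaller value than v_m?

Directly below v_m: v_n, v_g, v_k, v_r.
One step further: v_j, v_q, v_e, v_p (8 so far).
One step further: v_d, v_i (10 so far).
Nothing else is reachable below v_m; 10 in all.

10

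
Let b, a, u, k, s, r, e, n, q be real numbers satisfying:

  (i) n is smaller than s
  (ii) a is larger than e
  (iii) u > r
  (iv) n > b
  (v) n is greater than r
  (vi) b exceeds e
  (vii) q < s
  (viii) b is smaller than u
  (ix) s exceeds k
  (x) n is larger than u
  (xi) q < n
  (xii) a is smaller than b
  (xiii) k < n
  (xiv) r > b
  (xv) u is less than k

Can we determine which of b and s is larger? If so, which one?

Link the given pairs in sequence: b < r; r < u; u < k; k < n; n < s.
Together: b < r < u < k < n < s.
So s is larger.

s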